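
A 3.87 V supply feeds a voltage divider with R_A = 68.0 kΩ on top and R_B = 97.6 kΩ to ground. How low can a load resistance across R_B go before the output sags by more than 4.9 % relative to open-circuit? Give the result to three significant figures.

Output resistance R_th = R_A‖R_B = (68.0 × 97.6)/165.6 = 40.08 kΩ.
The fractional drop is R_th/(R_th + R_L); requiring this ≤ 0.0490 gives R_L ≥ R_th(1/0.0490 − 1) = 40.08 × 19.41 = 778 kΩ.

R_L(min) ≈ 778 kΩ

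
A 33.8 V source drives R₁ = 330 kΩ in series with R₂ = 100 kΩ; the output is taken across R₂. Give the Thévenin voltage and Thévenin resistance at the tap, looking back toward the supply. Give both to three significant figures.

V_th = 7.86 V, R_th = 76.7 kΩ

V_th is the open-circuit tap voltage: 33.8 × 100/(330 + 100) = 7.86 V.
With the supply zeroed, R₁ and R₂ appear in parallel from the tap: R_th = R₁‖R₂ = (330 × 100)/430.0 = 76.7 kΩ.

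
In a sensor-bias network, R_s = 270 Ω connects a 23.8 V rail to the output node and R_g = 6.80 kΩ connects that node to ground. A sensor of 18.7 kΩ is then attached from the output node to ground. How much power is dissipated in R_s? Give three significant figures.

P ≈ 5.53 mW

Total resistance from the source is R_s + (R_g‖R_L) = 5257 Ω, so I = 23.8/5257 Ω = 4.528 mA.
P = I²·R_s = (4.528 mA)² × 270 Ω = 5.53 mW.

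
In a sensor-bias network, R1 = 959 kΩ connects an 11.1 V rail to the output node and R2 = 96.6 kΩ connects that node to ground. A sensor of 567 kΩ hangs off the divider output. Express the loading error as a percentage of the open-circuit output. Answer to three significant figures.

Unloaded V = 11.1 × 96.6/1056 = 1.0158 V.
Loaded: R2‖R_L = 82.54 kΩ, giving V = 11.1 × 82.54/1042 = 0.87963 V.
Drop = (1.0158 − 0.87963) / 1.0158 = 13.4 %.

13.4 %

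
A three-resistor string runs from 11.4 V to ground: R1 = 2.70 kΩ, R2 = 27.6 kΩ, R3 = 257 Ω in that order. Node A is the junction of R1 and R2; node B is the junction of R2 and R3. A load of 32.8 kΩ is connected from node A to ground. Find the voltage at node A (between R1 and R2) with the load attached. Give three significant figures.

Below node A the series string R2+R3 = 27860 Ω sits in parallel with the 32800 Ω load: 15060 Ω.
V_A = 11.4 × 15060/(2700 + 15060) = 9.67 V.

V ≈ 9.67 V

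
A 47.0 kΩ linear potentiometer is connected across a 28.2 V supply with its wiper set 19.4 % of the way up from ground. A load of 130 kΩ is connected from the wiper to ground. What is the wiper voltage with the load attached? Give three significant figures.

V ≈ 5.18 V

The wiper splits the pot into (1−α)R = 37.88 kΩ above and αR = 9.118 kΩ below.
Lower section ‖ load = 8.520 kΩ.
V_wiper = 28.2 × 8.520/(37.88 + 8.520) = 5.18 V.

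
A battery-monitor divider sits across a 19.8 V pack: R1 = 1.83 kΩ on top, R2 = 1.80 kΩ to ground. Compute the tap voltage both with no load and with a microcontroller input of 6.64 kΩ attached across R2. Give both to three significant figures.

Unloaded: 9.82 V; loaded: 8.64 V

Open-circuit: V = 19.8 × 1.80/(1.83 + 1.80) = 9.82 V.
With the load, R2 becomes R2‖R_L = 1.416 kΩ, so V = 19.8 × 1.416/3.246 = 8.64 V.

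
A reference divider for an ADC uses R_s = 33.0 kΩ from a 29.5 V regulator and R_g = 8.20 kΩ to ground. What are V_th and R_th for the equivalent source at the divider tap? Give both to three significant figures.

V_th is the open-circuit tap voltage: 29.5 × 8.20/(33.0 + 8.20) = 5.87 V.
With the supply zeroed, R_s and R_g appear in parallel from the tap: R_th = R_s‖R_g = (33.0 × 8.20)/41.20 = 6.57 kΩ.

V_th = 5.87 V, R_th = 6.57 kΩ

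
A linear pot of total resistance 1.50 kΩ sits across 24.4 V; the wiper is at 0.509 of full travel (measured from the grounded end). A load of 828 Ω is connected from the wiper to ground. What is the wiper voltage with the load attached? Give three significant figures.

V ≈ 8.55 V

The wiper splits the pot into (1−α)R = 736.5 Ω above and αR = 763.5 Ω below.
Lower section ‖ load = 397.2 Ω.
V_wiper = 24.4 × 397.2/(736.5 + 397.2) = 8.55 V.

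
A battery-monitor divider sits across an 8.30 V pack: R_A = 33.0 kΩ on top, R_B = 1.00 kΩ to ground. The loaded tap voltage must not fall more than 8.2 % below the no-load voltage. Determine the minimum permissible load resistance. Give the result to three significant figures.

R_L(min) ≈ 10.9 kΩ

Output resistance R_th = R_A‖R_B = (33000 × 1000)/34000 = 970.6 Ω.
The fractional drop is R_th/(R_th + R_L); requiring this ≤ 0.0820 gives R_L ≥ R_th(1/0.0820 − 1) = 970.6 × 11.20 = 10.9 kΩ.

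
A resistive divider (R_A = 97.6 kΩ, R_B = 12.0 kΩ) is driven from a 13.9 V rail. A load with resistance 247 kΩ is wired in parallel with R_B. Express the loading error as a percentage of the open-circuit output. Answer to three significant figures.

4.15 %

The divider's output (Thévenin) resistance is R_A‖R_B = 10.69 kΩ.
Fractional drop under load = R_th/(R_th + R_L) = 10.69 / (10.69 + 247) = 0.04147.
So the output falls by 4.15 %.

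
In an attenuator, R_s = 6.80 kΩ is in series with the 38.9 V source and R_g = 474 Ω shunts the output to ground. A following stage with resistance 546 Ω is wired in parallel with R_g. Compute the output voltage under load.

V_out ≈ 1.40 V

The load sits in parallel with R_g: R_g‖R_L = (474 × 546) / (474 + 546) = 253.7 Ω.
V_out = 38.9 × 253.7 / (6800 + 253.7) = 38.9 × 253.7/7054 = 1.40 V.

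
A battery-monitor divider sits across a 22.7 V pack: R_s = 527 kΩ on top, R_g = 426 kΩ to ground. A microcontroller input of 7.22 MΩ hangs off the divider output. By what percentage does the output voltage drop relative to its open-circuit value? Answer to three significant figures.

3.16 %

The divider's output (Thévenin) resistance is R_s‖R_g = 235.6 kΩ.
Fractional drop under load = R_th/(R_th + R_L) = 235.6 / (235.6 + 7220) = 0.03160.
So the output falls by 3.16 %.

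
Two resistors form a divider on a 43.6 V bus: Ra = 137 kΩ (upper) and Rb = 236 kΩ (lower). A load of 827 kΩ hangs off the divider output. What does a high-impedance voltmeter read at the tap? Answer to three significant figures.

The load sits in parallel with Rb: Rb‖R_L = (236 × 827) / (236 + 827) = 183.6 kΩ.
V_out = 43.6 × 183.6 / (137 + 183.6) = 43.6 × 183.6/320.6 = 25.0 V.
(Unloaded it would have been 27.6 V.)

V_out ≈ 25.0 V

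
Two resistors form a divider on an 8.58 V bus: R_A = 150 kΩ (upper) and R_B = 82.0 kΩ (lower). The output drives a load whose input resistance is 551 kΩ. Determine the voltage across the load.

V_out ≈ 2.77 V

The load sits in parallel with R_B: R_B‖R_L = (82.0 × 551) / (82.0 + 551) = 71.38 kΩ.
V_out = 8.58 × 71.38 / (150 + 71.38) = 8.58 × 71.38/221.4 = 2.77 V.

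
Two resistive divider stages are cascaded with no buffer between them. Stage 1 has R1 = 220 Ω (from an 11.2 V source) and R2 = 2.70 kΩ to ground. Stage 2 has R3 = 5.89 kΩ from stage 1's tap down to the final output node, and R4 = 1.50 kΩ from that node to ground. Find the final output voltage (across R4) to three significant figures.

Stage 2 presents R3+R4 = 7390 Ω as a load on stage 1's tap.
Stage 1's lower leg becomes R2‖(R3+R4) = 1978 Ω, so V_mid = 11.2 × 1978/2198 = 10.08 V.
Stage 2 is itself unloaded: V_out = V_mid × R4/(R3+R4) = 10.08 × 1500/7390 = 2.05 V.

V_out ≈ 2.05 V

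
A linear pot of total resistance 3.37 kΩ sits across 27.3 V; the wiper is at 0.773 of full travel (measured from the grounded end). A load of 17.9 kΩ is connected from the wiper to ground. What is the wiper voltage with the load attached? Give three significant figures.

V ≈ 20.4 V

The wiper splits the pot into (1−α)R = 765.0 Ω above and αR = 2605 Ω below.
Lower section ‖ load = 2274 Ω.
V_wiper = 27.3 × 2274/(765.0 + 2274) = 20.4 V.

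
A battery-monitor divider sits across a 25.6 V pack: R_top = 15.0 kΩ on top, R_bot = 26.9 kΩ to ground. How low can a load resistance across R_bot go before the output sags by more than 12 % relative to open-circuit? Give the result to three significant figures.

R_L(min) ≈ 70.6 kΩ

Output resistance R_th = R_top‖R_bot = (15.0 × 26.9)/41.90 = 9.630 kΩ.
The fractional drop is R_th/(R_th + R_L); requiring this ≤ 0.120 gives R_L ≥ R_th(1/0.120 − 1) = 9.630 × 7.333 = 70.6 kΩ.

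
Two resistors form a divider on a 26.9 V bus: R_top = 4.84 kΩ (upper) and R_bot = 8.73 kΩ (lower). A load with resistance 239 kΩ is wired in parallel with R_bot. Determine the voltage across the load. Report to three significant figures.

The load sits in parallel with R_bot: R_bot‖R_L = (8.73 × 239) / (8.73 + 239) = 8.422 kΩ.
V_out = 26.9 × 8.422 / (4.84 + 8.422) = 26.9 × 8.422/13.26 = 17.1 V.

V_out ≈ 17.1 V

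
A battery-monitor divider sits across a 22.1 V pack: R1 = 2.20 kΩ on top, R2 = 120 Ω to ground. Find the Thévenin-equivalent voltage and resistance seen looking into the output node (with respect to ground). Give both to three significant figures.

V_th is the open-circuit tap voltage: 22.1 × 120/(2200 + 120) = 1.14 V.
With the supply zeroed, R1 and R2 appear in parallel from the tap: R_th = R1‖R2 = (2200 × 120)/2320 = 114 Ω.

V_th = 1.14 V, R_th = 114 Ω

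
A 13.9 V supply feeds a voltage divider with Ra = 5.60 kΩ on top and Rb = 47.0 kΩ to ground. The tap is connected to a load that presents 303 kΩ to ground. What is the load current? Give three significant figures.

I_L ≈ 0.0403 mA

Rb‖R_L = 40.69 kΩ; V_out = 13.9 × 40.69/46.29 = 12.22 V.
I_L = V_out / R_L = 12.22 / 303 kΩ = 0.0403 mA.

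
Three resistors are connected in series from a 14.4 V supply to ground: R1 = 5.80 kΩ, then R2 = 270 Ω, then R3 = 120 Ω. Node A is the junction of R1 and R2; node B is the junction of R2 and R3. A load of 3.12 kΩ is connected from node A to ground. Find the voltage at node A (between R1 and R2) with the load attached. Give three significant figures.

V ≈ 0.812 V

Below node A the series string R2+R3 = 390.0 Ω sits in parallel with the 3120 Ω load: 346.7 Ω.
V_A = 14.4 × 346.7/(5800 + 346.7) = 0.812 V.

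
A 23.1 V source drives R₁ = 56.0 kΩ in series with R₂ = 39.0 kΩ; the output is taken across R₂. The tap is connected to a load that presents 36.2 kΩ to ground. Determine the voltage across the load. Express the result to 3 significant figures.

The load sits in parallel with R₂: R₂‖R_L = (39.0 × 36.2) / (39.0 + 36.2) = 18.77 kΩ.
V_out = 23.1 × 18.77 / (56.0 + 18.77) = 23.1 × 18.77/74.77 = 5.80 V.
(Unloaded it would have been 9.48 V.)

V_out ≈ 5.80 V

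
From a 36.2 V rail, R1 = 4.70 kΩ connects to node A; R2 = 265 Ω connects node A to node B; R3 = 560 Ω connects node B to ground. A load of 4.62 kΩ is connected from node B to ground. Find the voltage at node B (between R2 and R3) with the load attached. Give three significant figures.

At node B, R3 is in parallel with the load: R3‖R_L = 499.5 Ω.
Below node A the resistance is R2 + (R3‖R_L) = 764.5 Ω, so V_A = 36.2 × 764.5/5464 = 5.064 V.
Then V_B = V_A × (R3‖R_L)/(R2 + R3‖R_L) = 5.064 × 499.5/764.5 = 3.31 V.

V ≈ 3.31 V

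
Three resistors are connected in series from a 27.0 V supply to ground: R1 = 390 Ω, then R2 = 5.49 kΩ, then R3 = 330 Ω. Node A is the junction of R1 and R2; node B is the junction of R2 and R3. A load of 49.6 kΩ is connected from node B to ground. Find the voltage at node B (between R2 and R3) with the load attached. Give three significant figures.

At node B, R3 is in parallel with the load: R3‖R_L = 327.8 Ω.
Below node A the resistance is R2 + (R3‖R_L) = 5818 Ω, so V_A = 27.0 × 5818/6208 = 25.30 V.
Then V_B = V_A × (R3‖R_L)/(R2 + R3‖R_L) = 25.30 × 327.8/5818 = 1.43 V.

V ≈ 1.43 V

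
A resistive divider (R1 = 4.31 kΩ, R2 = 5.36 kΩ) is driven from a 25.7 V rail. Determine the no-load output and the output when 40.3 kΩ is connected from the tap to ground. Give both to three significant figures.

Unloaded: 14.2 V; loaded: 13.4 V

Open-circuit: V = 25.7 × 5.36/(4.31 + 5.36) = 14.2 V.
With the load, R2 becomes R2‖R_L = 4.731 kΩ, so V = 25.7 × 4.731/9.041 = 13.4 V.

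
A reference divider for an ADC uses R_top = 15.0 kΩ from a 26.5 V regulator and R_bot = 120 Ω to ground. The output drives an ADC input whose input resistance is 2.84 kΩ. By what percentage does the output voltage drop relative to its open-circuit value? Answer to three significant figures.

4.02 %

The divider's output (Thévenin) resistance is R_top‖R_bot = 119.0 Ω.
Fractional drop under load = R_th/(R_th + R_L) = 119.0 / (119.0 + 2840) = 0.04023.
So the output falls by 4.02 %.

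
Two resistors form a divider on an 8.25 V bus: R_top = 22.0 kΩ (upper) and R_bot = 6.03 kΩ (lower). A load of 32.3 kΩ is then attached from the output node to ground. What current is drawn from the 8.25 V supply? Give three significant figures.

I ≈ 0.305 mA

R_bot‖R_L = 5.081 kΩ, so the source sees R_top + R_bot‖R_L = 27.08 kΩ.
I = 8.25 V / 27.08 kΩ = 0.305 mA.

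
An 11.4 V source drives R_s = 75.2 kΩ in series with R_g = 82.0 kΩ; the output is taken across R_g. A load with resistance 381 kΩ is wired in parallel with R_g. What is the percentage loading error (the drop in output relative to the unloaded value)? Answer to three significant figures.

Unloaded V = 11.4 × 82.0/157.2 = 5.9466 V.
Loaded: R_g‖R_L = 67.48 kΩ, giving V = 11.4 × 67.48/142.7 = 5.3915 V.
Drop = (5.9466 − 5.3915) / 5.9466 = 9.33 %.

9.33 %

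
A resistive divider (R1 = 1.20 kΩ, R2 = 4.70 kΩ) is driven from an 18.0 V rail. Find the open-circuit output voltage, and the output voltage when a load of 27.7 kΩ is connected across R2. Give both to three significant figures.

Unloaded: 14.3 V; loaded: 13.9 V

Open-circuit: V = 18.0 × 4.70/(1.20 + 4.70) = 14.3 V.
With the load, R2 becomes R2‖R_L = 4.018 kΩ, so V = 18.0 × 4.018/5.218 = 13.9 V.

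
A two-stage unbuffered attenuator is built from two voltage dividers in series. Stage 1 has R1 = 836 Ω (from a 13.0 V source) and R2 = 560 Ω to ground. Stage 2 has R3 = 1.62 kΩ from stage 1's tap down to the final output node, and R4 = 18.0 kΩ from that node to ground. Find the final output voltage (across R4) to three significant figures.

Stage 2 presents R3+R4 = 19620 Ω as a load on stage 1's tap.
Stage 1's lower leg becomes R2‖(R3+R4) = 544.5 Ω, so V_mid = 13.0 × 544.5/1380 = 5.127 V.
Stage 2 is itself unloaded: V_out = V_mid × R4/(R3+R4) = 5.127 × 18000/19620 = 4.70 V.

V_out ≈ 4.70 V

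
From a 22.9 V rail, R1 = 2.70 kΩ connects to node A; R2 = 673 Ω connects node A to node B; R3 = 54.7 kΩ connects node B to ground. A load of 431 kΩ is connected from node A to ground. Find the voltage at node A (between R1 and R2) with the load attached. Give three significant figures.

Below node A the series string R2+R3 = 55370 Ω sits in parallel with the 431000 Ω load: 49070 Ω.
V_A = 22.9 × 49070/(2700 + 49070) = 21.7 V.

V ≈ 21.7 V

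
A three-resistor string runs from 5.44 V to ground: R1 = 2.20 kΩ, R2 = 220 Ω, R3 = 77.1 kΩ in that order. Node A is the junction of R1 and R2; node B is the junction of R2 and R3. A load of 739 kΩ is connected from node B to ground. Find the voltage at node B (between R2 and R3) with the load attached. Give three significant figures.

At node B, R3 is in parallel with the load: R3‖R_L = 69820 Ω.
Below node A the resistance is R2 + (R3‖R_L) = 70040 Ω, so V_A = 5.44 × 70040/72240 = 5.274 V.
Then V_B = V_A × (R3‖R_L)/(R2 + R3‖R_L) = 5.274 × 69820/70040 = 5.26 V.

V ≈ 5.26 V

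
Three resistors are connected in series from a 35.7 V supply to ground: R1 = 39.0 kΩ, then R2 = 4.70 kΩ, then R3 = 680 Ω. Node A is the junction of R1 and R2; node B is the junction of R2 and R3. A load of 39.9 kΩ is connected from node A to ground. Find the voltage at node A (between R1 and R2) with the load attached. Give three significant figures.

Below node A the series string R2+R3 = 5380 Ω sits in parallel with the 39900 Ω load: 4741 Ω.
V_A = 35.7 × 4741/(39000 + 4741) = 3.87 V.

V ≈ 3.87 V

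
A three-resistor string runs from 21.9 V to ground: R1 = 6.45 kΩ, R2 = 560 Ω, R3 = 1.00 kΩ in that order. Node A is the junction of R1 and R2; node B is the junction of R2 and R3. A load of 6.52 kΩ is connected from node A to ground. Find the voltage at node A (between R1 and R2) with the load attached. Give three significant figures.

V ≈ 3.58 V

Below node A the series string R2+R3 = 1560 Ω sits in parallel with the 6520 Ω load: 1259 Ω.
V_A = 21.9 × 1259/(6450 + 1259) = 3.58 V.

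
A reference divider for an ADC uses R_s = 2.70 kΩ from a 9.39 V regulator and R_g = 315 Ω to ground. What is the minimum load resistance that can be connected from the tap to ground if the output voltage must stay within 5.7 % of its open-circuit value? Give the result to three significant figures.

R_L(min) ≈ 4.67 kΩ

Output resistance R_th = R_s‖R_g = (2700 × 315)/3015 = 282.1 Ω.
The fractional drop is R_th/(R_th + R_L); requiring this ≤ 0.0570 gives R_L ≥ R_th(1/0.0570 − 1) = 282.1 × 16.54 = 4.67 kΩ.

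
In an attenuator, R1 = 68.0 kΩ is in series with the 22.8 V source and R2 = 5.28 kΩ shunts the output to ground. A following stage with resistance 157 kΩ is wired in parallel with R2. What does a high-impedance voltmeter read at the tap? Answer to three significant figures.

The load sits in parallel with R2: R2‖R_L = (5.28 × 157) / (5.28 + 157) = 5.108 kΩ.
V_out = 22.8 × 5.108 / (68.0 + 5.108) = 22.8 × 5.108/73.11 = 1.59 V.

V_out ≈ 1.59 V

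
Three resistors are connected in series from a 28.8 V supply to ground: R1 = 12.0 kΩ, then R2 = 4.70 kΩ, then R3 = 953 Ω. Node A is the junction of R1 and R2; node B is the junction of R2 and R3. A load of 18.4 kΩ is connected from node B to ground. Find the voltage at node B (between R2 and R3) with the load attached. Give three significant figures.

V ≈ 1.48 V

At node B, R3 is in parallel with the load: R3‖R_L = 906.1 Ω.
Below node A the resistance is R2 + (R3‖R_L) = 5606 Ω, so V_A = 28.8 × 5606/17610 = 9.170 V.
Then V_B = V_A × (R3‖R_L)/(R2 + R3‖R_L) = 9.170 × 906.1/5606 = 1.48 V.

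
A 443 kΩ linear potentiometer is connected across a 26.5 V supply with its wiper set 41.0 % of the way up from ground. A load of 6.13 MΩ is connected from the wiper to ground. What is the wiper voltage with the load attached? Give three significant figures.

The wiper splits the pot into (1−α)R = 261.4 kΩ above and αR = 181.6 kΩ below.
Lower section ‖ load = 176.4 kΩ.
V_wiper = 26.5 × 176.4/(261.4 + 176.4) = 10.7 V.

V ≈ 10.7 V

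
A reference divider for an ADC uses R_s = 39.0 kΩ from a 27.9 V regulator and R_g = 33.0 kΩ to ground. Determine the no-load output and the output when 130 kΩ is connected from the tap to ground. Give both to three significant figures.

Unloaded: 12.8 V; loaded: 11.2 V

Open-circuit: V = 27.9 × 33.0/(39.0 + 33.0) = 12.8 V.
With the load, R_g becomes R_g‖R_L = 26.32 kΩ, so V = 27.9 × 26.32/65.32 = 11.2 V.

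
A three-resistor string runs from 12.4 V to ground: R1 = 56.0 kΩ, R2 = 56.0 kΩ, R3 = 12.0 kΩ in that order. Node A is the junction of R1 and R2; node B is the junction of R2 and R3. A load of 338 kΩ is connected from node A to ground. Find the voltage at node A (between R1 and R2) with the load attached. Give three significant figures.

V ≈ 6.23 V

Below node A the series string R2+R3 = 68.00 kΩ sits in parallel with the 338 kΩ load: 56.61 kΩ.
V_A = 12.4 × 56.61/(56.0 + 56.61) = 6.23 V.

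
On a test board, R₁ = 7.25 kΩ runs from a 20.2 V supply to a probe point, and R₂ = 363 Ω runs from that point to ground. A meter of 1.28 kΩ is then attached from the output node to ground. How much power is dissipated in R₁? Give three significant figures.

P ≈ 52.1 mW

Total resistance from the source is R₁ + (R₂‖R_L) = 7533 Ω, so I = 20.2/7533 Ω = 2.682 mA.
P = I²·R₁ = (2.682 mA)² × 7.25 kΩ = 52.1 mW.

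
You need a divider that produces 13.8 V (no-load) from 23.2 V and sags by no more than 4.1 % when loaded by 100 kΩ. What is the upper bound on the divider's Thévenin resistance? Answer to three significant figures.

R_th ≤ 4.28 kΩ

Loading drop = R_th/(R_th + R_L) ≤ 0.0410, so R_th ≤ R_L · ε/(1−ε) = 100 kΩ × 0.0410/0.9590 = 4.28 kΩ.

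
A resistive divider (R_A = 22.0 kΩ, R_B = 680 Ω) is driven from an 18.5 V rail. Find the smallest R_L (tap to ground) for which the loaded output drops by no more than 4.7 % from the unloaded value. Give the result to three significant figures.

R_L(min) ≈ 13.4 kΩ

Output resistance R_th = R_A‖R_B = (22000 × 680)/22680 = 659.6 Ω.
The fractional drop is R_th/(R_th + R_L); requiring this ≤ 0.0470 gives R_L ≥ R_th(1/0.0470 − 1) = 659.6 × 20.28 = 13.4 kΩ.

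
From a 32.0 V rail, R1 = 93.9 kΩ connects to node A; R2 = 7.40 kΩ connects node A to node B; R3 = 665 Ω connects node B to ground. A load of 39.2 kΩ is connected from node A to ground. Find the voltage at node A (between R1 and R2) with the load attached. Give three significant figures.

Below node A the series string R2+R3 = 8065 Ω sits in parallel with the 39200 Ω load: 6689 Ω.
V_A = 32.0 × 6689/(93900 + 6689) = 2.13 V.

V ≈ 2.13 V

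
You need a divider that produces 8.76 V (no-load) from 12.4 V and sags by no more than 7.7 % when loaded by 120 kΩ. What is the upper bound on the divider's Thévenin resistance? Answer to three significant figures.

Loading drop = R_th/(R_th + R_L) ≤ 0.0770, so R_th ≤ R_L · ε/(1−ε) = 120 kΩ × 0.0770/0.9230 = 10.0 kΩ.

R_th ≤ 10.0 kΩ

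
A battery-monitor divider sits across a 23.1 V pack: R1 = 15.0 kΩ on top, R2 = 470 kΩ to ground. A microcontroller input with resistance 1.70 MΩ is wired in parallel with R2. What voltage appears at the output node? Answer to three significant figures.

The load sits in parallel with R2: R2‖R_L = (470 × 1700) / (470 + 1700) = 368.2 kΩ.
V_out = 23.1 × 368.2 / (15.0 + 368.2) = 23.1 × 368.2/383.2 = 22.2 V.
(Unloaded it would have been 22.4 V.)

V_out ≈ 22.2 V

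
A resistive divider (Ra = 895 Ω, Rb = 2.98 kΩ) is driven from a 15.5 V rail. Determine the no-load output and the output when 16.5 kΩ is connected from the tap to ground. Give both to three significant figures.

Open-circuit: V = 15.5 × 2980/(895 + 2980) = 11.9 V.
With the load, Rb becomes Rb‖R_L = 2524 Ω, so V = 15.5 × 2524/3419 = 11.4 V.

Unloaded: 11.9 V; loaded: 11.4 V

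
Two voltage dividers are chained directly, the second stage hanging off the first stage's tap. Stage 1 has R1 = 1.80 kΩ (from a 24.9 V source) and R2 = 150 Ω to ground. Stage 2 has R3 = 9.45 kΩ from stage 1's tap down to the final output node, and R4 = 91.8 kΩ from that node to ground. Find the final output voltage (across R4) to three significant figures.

V_out ≈ 1.73 V

Stage 2 presents R3+R4 = 101200 Ω as a load on stage 1's tap.
Stage 1's lower leg becomes R2‖(R3+R4) = 149.8 Ω, so V_mid = 24.9 × 149.8/1950 = 1.913 V.
Stage 2 is itself unloaded: V_out = V_mid × R4/(R3+R4) = 1.913 × 91800/101200 = 1.73 V.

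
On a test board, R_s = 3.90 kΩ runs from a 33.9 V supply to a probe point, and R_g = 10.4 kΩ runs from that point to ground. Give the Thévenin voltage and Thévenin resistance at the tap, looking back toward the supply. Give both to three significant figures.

V_th = 24.7 V, R_th = 2.84 kΩ

V_th is the open-circuit tap voltage: 33.9 × 10.4/(3.90 + 10.4) = 24.7 V.
With the supply zeroed, R_s and R_g appear in parallel from the tap: R_th = R_s‖R_g = (3.90 × 10.4)/14.30 = 2.84 kΩ.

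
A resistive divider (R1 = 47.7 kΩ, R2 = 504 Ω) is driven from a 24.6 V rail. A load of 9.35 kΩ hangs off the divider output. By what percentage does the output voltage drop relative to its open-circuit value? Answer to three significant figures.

5.06 %

The divider's output (Thévenin) resistance is R1‖R2 = 498.7 Ω.
Fractional drop under load = R_th/(R_th + R_L) = 498.7 / (498.7 + 9350) = 0.05064.
So the output falls by 5.06 %.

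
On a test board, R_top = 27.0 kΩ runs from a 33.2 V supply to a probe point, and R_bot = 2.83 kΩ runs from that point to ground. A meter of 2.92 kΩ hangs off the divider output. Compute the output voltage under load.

V_out ≈ 1.68 V

The load sits in parallel with R_bot: R_bot‖R_L = (2.83 × 2.92) / (2.83 + 2.92) = 1.437 kΩ.
V_out = 33.2 × 1.437 / (27.0 + 1.437) = 33.2 × 1.437/28.44 = 1.68 V.
(Unloaded it would have been 3.15 V.)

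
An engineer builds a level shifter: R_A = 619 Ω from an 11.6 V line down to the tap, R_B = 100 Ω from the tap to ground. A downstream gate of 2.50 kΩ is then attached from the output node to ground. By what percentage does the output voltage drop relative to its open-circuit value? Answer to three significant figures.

The divider's output (Thévenin) resistance is R_A‖R_B = 86.09 Ω.
Fractional drop under load = R_th/(R_th + R_L) = 86.09 / (86.09 + 2500) = 0.03329.
So the output falls by 3.33 %.

3.33 %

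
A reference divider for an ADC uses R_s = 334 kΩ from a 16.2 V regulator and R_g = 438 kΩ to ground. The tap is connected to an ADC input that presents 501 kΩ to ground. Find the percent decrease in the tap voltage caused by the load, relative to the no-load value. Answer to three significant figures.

27.4 %

The divider's output (Thévenin) resistance is R_s‖R_g = 189.5 kΩ.
Fractional drop under load = R_th/(R_th + R_L) = 189.5 / (189.5 + 501) = 0.2744.
So the output falls by 27.4 %.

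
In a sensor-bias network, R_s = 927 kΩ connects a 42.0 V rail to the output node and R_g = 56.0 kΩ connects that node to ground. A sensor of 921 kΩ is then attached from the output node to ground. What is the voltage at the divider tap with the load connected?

The load sits in parallel with R_g: R_g‖R_L = (56.0 × 921) / (56.0 + 921) = 52.79 kΩ.
V_out = 42.0 × 52.79 / (927 + 52.79) = 42.0 × 52.79/979.8 = 2.26 V.

V_out ≈ 2.26 V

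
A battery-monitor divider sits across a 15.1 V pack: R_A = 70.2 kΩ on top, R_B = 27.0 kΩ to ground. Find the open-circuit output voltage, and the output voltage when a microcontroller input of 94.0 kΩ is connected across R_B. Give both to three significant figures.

Unloaded: 4.19 V; loaded: 3.47 V

Open-circuit: V = 15.1 × 27.0/(70.2 + 27.0) = 4.19 V.
With the load, R_B becomes R_B‖R_L = 20.98 kΩ, so V = 15.1 × 20.98/91.18 = 3.47 V.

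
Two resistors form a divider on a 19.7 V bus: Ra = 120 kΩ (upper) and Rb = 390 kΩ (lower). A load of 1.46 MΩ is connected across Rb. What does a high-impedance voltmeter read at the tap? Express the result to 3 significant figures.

V_out ≈ 14.2 V

The load sits in parallel with Rb: Rb‖R_L = (390 × 1460) / (390 + 1460) = 307.8 kΩ.
V_out = 19.7 × 307.8 / (120 + 307.8) = 19.7 × 307.8/427.8 = 14.2 V.
(Unloaded it would have been 15.1 V.)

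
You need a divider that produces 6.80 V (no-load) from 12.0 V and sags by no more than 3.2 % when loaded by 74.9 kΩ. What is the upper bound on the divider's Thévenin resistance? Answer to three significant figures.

Loading drop = R_th/(R_th + R_L) ≤ 0.0320, so R_th ≤ R_L · ε/(1−ε) = 74.9 kΩ × 0.0320/0.9680 = 2.48 kΩ.

R_th ≤ 2.48 kΩ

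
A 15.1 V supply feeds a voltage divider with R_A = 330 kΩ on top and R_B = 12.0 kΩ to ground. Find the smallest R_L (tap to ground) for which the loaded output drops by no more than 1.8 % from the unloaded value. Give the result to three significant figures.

Output resistance R_th = R_A‖R_B = (330 × 12.0)/342.0 = 11.58 kΩ.
The fractional drop is R_th/(R_th + R_L); requiring this ≤ 0.0180 gives R_L ≥ R_th(1/0.0180 − 1) = 11.58 × 54.56 = 632 kΩ.

R_L(min) ≈ 632 kΩ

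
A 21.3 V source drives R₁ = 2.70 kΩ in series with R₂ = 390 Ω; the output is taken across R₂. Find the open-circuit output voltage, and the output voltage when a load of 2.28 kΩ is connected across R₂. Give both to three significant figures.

Unloaded: 2.69 V; loaded: 2.34 V

Open-circuit: V = 21.3 × 390/(2700 + 390) = 2.69 V.
With the load, R₂ becomes R₂‖R_L = 333.0 Ω, so V = 21.3 × 333.0/3033 = 2.34 V.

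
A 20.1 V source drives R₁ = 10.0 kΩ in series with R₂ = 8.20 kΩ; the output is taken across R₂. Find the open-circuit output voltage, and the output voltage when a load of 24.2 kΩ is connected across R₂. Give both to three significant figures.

Unloaded: 9.06 V; loaded: 7.63 V

Open-circuit: V = 20.1 × 8.20/(10.0 + 8.20) = 9.06 V.
With the load, R₂ becomes R₂‖R_L = 6.125 kΩ, so V = 20.1 × 6.125/16.12 = 7.63 V.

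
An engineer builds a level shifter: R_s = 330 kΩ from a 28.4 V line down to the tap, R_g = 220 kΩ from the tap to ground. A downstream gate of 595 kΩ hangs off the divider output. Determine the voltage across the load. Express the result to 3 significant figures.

The load sits in parallel with R_g: R_g‖R_L = (220 × 595) / (220 + 595) = 160.6 kΩ.
V_out = 28.4 × 160.6 / (330 + 160.6) = 28.4 × 160.6/490.6 = 9.30 V.

V_out ≈ 9.30 V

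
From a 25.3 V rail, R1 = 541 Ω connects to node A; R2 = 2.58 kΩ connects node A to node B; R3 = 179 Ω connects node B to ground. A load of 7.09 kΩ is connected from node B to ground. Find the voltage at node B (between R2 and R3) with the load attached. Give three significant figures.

At node B, R3 is in parallel with the load: R3‖R_L = 174.6 Ω.
Below node A the resistance is R2 + (R3‖R_L) = 2755 Ω, so V_A = 25.3 × 2755/3296 = 21.15 V.
Then V_B = V_A × (R3‖R_L)/(R2 + R3‖R_L) = 21.15 × 174.6/2755 = 1.34 V.

V ≈ 1.34 V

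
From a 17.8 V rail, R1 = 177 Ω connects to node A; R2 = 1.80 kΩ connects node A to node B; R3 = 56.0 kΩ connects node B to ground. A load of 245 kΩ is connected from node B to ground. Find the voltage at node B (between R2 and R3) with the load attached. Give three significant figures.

V ≈ 17.1 V

At node B, R3 is in parallel with the load: R3‖R_L = 45580 Ω.
Below node A the resistance is R2 + (R3‖R_L) = 47380 Ω, so V_A = 17.8 × 47380/47560 = 17.73 V.
Then V_B = V_A × (R3‖R_L)/(R2 + R3‖R_L) = 17.73 × 45580/47380 = 17.1 V.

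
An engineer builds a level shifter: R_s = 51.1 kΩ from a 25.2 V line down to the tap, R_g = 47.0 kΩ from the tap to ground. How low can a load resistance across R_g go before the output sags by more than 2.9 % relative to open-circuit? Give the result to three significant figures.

R_L(min) ≈ 820 kΩ

Output resistance R_th = R_s‖R_g = (51.1 × 47.0)/98.10 = 24.48 kΩ.
The fractional drop is R_th/(R_th + R_L); requiring this ≤ 0.0290 gives R_L ≥ R_th(1/0.0290 − 1) = 24.48 × 33.48 = 820 kΩ.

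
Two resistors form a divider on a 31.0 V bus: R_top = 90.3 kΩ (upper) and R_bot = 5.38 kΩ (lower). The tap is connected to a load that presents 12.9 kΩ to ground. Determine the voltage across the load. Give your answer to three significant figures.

V_out ≈ 1.25 V

The load sits in parallel with R_bot: R_bot‖R_L = (5.38 × 12.9) / (5.38 + 12.9) = 3.797 kΩ.
V_out = 31.0 × 3.797 / (90.3 + 3.797) = 31.0 × 3.797/94.10 = 1.25 V.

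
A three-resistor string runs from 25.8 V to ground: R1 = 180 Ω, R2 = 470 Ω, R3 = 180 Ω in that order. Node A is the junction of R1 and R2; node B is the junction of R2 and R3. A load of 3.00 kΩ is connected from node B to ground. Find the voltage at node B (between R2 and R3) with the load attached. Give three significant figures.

At node B, R3 is in parallel with the load: R3‖R_L = 169.8 Ω.
Below node A the resistance is R2 + (R3‖R_L) = 639.8 Ω, so V_A = 25.8 × 639.8/819.8 = 20.14 V.
Then V_B = V_A × (R3‖R_L)/(R2 + R3‖R_L) = 20.14 × 169.8/639.8 = 5.34 V.

V ≈ 5.34 V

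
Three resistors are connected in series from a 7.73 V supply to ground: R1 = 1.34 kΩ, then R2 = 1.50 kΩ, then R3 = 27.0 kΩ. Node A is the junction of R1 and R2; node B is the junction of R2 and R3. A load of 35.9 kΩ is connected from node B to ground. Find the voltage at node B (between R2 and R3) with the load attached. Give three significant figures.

V ≈ 6.53 V

At node B, R3 is in parallel with the load: R3‖R_L = 15.41 kΩ.
Below node A the resistance is R2 + (R3‖R_L) = 16.91 kΩ, so V_A = 7.73 × 16.91/18.25 = 7.162 V.
Then V_B = V_A × (R3‖R_L)/(R2 + R3‖R_L) = 7.162 × 15.41/16.91 = 6.53 V.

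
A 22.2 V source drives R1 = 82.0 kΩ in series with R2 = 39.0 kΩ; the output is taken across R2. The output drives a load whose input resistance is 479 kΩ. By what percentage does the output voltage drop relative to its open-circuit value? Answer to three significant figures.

5.23 %

The divider's output (Thévenin) resistance is R1‖R2 = 26.43 kΩ.
Fractional drop under load = R_th/(R_th + R_L) = 26.43 / (26.43 + 479) = 0.05229.
So the output falls by 5.23 %.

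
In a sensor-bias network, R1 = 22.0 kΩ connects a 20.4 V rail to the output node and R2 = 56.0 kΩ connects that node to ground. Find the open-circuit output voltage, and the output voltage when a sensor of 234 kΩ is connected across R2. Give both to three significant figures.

Open-circuit: V = 20.4 × 56.0/(22.0 + 56.0) = 14.6 V.
With the load, R2 becomes R2‖R_L = 45.19 kΩ, so V = 20.4 × 45.19/67.19 = 13.7 V.

Unloaded: 14.6 V; loaded: 13.7 V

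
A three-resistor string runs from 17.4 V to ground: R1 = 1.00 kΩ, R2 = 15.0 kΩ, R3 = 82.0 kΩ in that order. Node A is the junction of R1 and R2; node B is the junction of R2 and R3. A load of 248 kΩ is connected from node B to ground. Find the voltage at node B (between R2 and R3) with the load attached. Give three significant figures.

V ≈ 13.8 V

At node B, R3 is in parallel with the load: R3‖R_L = 61.62 kΩ.
Below node A the resistance is R2 + (R3‖R_L) = 76.62 kΩ, so V_A = 17.4 × 76.62/77.62 = 17.18 V.
Then V_B = V_A × (R3‖R_L)/(R2 + R3‖R_L) = 17.18 × 61.62/76.62 = 13.8 V.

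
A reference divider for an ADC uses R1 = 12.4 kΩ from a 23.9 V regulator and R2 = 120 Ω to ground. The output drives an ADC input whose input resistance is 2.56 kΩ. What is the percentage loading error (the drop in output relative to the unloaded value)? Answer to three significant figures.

The divider's output (Thévenin) resistance is R1‖R2 = 118.8 Ω.
Fractional drop under load = R_th/(R_th + R_L) = 118.8 / (118.8 + 2560) = 0.04437.
So the output falls by 4.44 %.

4.44 %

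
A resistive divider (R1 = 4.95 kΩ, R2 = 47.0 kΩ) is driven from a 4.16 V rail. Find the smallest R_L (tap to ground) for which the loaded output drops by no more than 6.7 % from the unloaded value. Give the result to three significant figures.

R_L(min) ≈ 62.4 kΩ

Output resistance R_th = R1‖R2 = (4.95 × 47.0)/51.95 = 4.478 kΩ.
The fractional drop is R_th/(R_th + R_L); requiring this ≤ 0.0670 gives R_L ≥ R_th(1/0.0670 − 1) = 4.478 × 13.93 = 62.4 kΩ.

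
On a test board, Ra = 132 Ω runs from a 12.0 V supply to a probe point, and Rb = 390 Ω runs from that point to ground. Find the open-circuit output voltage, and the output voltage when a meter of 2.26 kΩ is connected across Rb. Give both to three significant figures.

Open-circuit: V = 12.0 × 390/(132 + 390) = 8.97 V.
With the load, Rb becomes Rb‖R_L = 332.6 Ω, so V = 12.0 × 332.6/464.6 = 8.59 V.

Unloaded: 8.97 V; loaded: 8.59 V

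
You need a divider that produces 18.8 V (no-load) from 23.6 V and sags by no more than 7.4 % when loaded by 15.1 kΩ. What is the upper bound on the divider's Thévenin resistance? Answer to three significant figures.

R_th ≤ 1.21 kΩ

Loading drop = R_th/(R_th + R_L) ≤ 0.0740, so R_th ≤ R_L · ε/(1−ε) = 15.1 kΩ × 0.0740/0.9260 = 1.21 kΩ.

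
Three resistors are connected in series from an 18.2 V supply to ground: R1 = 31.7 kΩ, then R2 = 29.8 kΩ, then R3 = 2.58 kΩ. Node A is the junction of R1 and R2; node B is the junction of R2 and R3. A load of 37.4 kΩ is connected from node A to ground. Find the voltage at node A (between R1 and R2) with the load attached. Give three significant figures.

Below node A the series string R2+R3 = 32.38 kΩ sits in parallel with the 37.4 kΩ load: 17.35 kΩ.
V_A = 18.2 × 17.35/(31.7 + 17.35) = 6.44 V.

V ≈ 6.44 V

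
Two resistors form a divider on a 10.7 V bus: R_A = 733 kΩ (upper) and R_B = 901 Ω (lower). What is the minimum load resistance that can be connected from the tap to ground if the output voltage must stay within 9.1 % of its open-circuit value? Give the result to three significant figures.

R_L(min) ≈ 8.99 kΩ

Output resistance R_th = R_A‖R_B = (733000 × 901)/733900 = 899.9 Ω.
The fractional drop is R_th/(R_th + R_L); requiring this ≤ 0.0910 gives R_L ≥ R_th(1/0.0910 − 1) = 899.9 × 9.989 = 8.99 kΩ.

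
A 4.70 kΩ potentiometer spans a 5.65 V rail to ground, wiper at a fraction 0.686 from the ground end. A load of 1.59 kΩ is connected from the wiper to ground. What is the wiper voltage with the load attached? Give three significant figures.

The wiper splits the pot into (1−α)R = 1.476 kΩ above and αR = 3.224 kΩ below.
Lower section ‖ load = 1.065 kΩ.
V_wiper = 5.65 × 1.065/(1.476 + 1.065) = 2.37 V.

V ≈ 2.37 V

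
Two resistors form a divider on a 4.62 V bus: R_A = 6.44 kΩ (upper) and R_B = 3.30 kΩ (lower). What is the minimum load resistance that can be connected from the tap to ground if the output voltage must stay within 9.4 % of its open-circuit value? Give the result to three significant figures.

R_L(min) ≈ 21.0 kΩ

Output resistance R_th = R_A‖R_B = (6.44 × 3.30)/9.740 = 2.182 kΩ.
The fractional drop is R_th/(R_th + R_L); requiring this ≤ 0.0940 gives R_L ≥ R_th(1/0.0940 − 1) = 2.182 × 9.638 = 21.0 kΩ.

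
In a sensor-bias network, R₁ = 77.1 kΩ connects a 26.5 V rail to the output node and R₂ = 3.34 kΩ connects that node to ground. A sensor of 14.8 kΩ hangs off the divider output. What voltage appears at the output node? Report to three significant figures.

V_out ≈ 0.905 V

The load sits in parallel with R₂: R₂‖R_L = (3.34 × 14.8) / (3.34 + 14.8) = 2.725 kΩ.
V_out = 26.5 × 2.725 / (77.1 + 2.725) = 26.5 × 2.725/79.83 = 0.905 V.
(Unloaded it would have been 1.10 V.)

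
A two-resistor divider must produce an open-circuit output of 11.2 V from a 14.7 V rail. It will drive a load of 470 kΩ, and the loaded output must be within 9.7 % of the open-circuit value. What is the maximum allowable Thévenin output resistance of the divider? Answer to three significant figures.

R_th ≤ 50.5 kΩ

Loading drop = R_th/(R_th + R_L) ≤ 0.0970, so R_th ≤ R_L · ε/(1−ε) = 470 kΩ × 0.0970/0.9030 = 50.5 kΩ.
(Any R1, R2 with R2/(R1+R2) = 0.762 and R1‖R2 ≤ 50.5 kΩ will meet the spec.)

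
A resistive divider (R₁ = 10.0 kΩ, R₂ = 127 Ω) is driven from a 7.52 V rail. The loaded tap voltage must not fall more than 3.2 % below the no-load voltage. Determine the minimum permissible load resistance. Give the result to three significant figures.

Output resistance R_th = R₁‖R₂ = (10000 × 127)/10130 = 125.4 Ω.
The fractional drop is R_th/(R_th + R_L); requiring this ≤ 0.0320 gives R_L ≥ R_th(1/0.0320 − 1) = 125.4 × 30.25 = 3.79 kΩ.

R_L(min) ≈ 3.79 kΩ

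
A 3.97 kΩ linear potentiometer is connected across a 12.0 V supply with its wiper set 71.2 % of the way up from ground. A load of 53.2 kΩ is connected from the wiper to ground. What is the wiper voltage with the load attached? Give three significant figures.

V ≈ 8.42 V

The wiper splits the pot into (1−α)R = 1.143 kΩ above and αR = 2.827 kΩ below.
Lower section ‖ load = 2.684 kΩ.
V_wiper = 12.0 × 2.684/(1.143 + 2.684) = 8.42 V.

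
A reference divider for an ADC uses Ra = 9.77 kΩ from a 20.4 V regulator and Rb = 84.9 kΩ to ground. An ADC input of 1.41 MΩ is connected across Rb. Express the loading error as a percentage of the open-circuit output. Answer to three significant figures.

The divider's output (Thévenin) resistance is Ra‖Rb = 8.762 kΩ.
Fractional drop under load = R_th/(R_th + R_L) = 8.762 / (8.762 + 1410) = 0.006176.
So the output falls by 0.618 %.

0.618 %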